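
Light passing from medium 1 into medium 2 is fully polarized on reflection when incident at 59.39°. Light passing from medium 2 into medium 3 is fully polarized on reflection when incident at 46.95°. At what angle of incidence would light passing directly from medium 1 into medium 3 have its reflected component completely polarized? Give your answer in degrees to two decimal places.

θ_B ≈ 61.07°

Each Brewster angle gives a ratio: n₂/n₁ = tan 59.39° = 1.6902, n₃/n₂ = tan 46.95° = 1.0705.
So n₃/n₁ = (n₂/n₁)(n₃/n₂) = 1.6902 × 1.0705 = 1.8094.
θ_B(1→3) = arctan(1.8094) = 61.07°.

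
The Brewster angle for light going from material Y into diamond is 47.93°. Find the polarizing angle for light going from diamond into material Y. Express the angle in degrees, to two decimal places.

tan θ_B' = n₁/n₂ = 1/tan θ_B, so θ_B' = 90° − θ_B.
θ_B' = 90° − 47.93° = 42.07°.

θ_B' ≈ 42.07°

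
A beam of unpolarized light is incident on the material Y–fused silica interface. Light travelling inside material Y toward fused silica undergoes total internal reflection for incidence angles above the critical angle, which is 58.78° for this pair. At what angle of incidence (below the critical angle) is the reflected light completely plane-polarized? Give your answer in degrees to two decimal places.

sin θ_c = n₂/n₁, so n₂/n₁ = sin 58.78° = 0.8552.
Brewster: tan θ_B = n₂/n₁ = 0.8552.
θ_B = arctan(0.8552) = 40.54°.

θ_B ≈ 40.54°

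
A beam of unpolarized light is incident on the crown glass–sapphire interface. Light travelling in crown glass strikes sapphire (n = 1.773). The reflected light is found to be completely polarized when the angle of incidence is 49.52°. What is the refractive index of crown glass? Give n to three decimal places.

n ≈ 1.513

Full polarization of the reflected beam means tan θ_B = n₂/n₁, where n₁ is the incident medium (crown glass).
n₁ = n₂ / tan θ_B = 1.773 / tan 49.52° = 1.513.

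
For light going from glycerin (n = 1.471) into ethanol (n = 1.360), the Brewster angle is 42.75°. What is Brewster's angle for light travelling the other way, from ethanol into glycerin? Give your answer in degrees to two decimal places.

θ_B' ≈ 47.25°

Reversing the direction swaps n₁ and n₂, so tan θ_B' = 1/tan θ_B and θ_B' = 90° − θ_B.
Hence θ_B' = 90° − 42.75° = 47.25°.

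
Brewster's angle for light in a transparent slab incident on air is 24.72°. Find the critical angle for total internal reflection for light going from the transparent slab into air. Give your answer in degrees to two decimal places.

θ_c ≈ 27.41°

tan θ_B = n₂/n₁ = tan 24.72° = 0.4604.
Total internal reflection: sin θ_c = n₂/n₁ = 0.4604.
θ_c = arcsin(0.4604) = 27.41°.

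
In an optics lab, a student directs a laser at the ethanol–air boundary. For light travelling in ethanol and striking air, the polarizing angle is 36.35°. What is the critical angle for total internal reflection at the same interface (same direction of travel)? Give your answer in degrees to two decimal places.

tan θ_B = n₂/n₁ = tan 36.35° = 0.7359.
Total internal reflection: sin θ_c = n₂/n₁ = 0.7359.
θ_c = arcsin(0.7359) = 47.38°.

θ_c ≈ 47.38°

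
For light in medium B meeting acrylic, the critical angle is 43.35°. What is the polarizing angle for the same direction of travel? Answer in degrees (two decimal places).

At the critical angle sin θ_c = n₂/n₁, giving n₂/n₁ = sin 43.35° = 0.6865.
Then tan θ_B = n₂/n₁ = 0.6865, so θ_B = arctan 0.6865 = 34.47°.

θ_B ≈ 34.47°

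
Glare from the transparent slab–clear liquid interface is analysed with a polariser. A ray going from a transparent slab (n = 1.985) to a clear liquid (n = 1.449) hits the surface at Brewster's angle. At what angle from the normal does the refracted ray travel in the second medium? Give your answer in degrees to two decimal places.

θ_t ≈ 53.87°

θ_B = arctan(n₂/n₁) = arctan(1.449/1.985) = 36.13°.
The refracted ray is perpendicular to the reflected ray, so θ_t = 90° − θ_B = 53.87°.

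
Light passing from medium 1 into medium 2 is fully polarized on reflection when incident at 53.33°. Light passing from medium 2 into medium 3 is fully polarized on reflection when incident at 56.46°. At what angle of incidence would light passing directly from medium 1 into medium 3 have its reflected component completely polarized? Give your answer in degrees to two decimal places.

θ_B ≈ 63.73°

Each Brewster angle gives a ratio: n₂/n₁ = tan 53.33° = 1.3431, n₃/n₂ = tan 56.46° = 1.5085.
n₃/n₁ = 2.0261. Then tan θ_B(1→3) = n₃/n₁, so θ_B(1→3) = arctan(2.0261) = 63.73°.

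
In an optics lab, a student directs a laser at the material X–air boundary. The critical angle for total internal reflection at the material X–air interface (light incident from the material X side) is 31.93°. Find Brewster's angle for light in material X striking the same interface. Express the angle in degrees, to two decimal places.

θ_B ≈ 27.87°

n₂/n₁ = sin θ_c = sin 31.93° = 0.5289.
tan θ_B equals the same ratio, so θ_B = arctan(0.5289) = 27.87°.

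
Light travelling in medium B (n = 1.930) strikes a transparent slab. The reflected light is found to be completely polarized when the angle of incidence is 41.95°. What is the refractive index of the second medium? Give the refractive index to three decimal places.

n ≈ 1.735

Brewster's law: tan θ_B = n₂/n₁ (light incident in medium B, refracted into a transparent slab).
n₂ = n₁ tan θ_B = 1.930 × tan 41.95° = 1.735.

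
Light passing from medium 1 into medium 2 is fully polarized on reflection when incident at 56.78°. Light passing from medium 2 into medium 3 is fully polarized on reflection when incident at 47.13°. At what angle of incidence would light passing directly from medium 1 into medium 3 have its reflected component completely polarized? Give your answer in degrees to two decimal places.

tan θ_B(1→2) = n₂/n₁ = tan 56.78° = 1.5270.
tan θ_B(2→3) = n₃/n₂ = tan 47.13° = 1.0773.
So n₃/n₁ = (n₂/n₁)(n₃/n₂) = 1.5270 × 1.0773 = 1.6450.
θ_B(1→3) = arctan(1.6450) = 58.70°.

θ_B ≈ 58.70°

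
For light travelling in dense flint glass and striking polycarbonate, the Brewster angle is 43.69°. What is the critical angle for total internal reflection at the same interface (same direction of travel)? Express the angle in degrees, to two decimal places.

n₂/n₁ = tan 43.69° = 0.9553; the critical angle satisfies sin θ_c = n₂/n₁.
θ_c = arcsin(0.9553) = 72.80°.

θ_c ≈ 72.80°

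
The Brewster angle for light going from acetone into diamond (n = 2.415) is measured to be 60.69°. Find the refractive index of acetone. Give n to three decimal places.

n ≈ 1.356

Full polarization of the reflected beam means tan θ_B = n₂/n₁, where n₁ is the incident medium (acetone).
n₁ = n₂ / tan θ_B = 2.415 / tan 60.69° = 1.356.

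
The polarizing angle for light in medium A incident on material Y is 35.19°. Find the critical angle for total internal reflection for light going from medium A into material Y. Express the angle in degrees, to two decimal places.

tan θ_B = n₂/n₁ = tan 35.19° = 0.7052.
Total internal reflection: sin θ_c = n₂/n₁ = 0.7052.
θ_c = arcsin(0.7052) = 44.84°.

θ_c ≈ 44.84°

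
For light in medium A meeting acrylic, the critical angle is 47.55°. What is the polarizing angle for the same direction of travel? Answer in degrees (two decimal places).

At the critical angle sin θ_c = n₂/n₁, giving n₂/n₁ = sin 47.55° = 0.7379.
Then tan θ_B = n₂/n₁ = 0.7379, so θ_B = arctan 0.7379 = 36.42°.

θ_B ≈ 36.42°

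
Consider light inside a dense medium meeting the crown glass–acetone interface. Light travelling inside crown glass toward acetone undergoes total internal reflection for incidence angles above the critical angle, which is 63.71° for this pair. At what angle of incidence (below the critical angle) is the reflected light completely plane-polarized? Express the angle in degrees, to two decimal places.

sin θ_c = n₂/n₁, so n₂/n₁ = sin 63.71° = 0.8966.
Brewster: tan θ_B = n₂/n₁ = 0.8966.
θ_B = arctan(0.8966) = 41.88°.

θ_B ≈ 41.88°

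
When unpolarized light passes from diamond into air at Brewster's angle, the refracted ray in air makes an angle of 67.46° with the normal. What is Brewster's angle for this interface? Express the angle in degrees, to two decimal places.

Brewster's condition makes the reflected and refracted beams perpendicular: θ_B + θ_t = 90°.
θ_B = 90° − 67.46° = 22.54°.

θ_B ≈ 22.54°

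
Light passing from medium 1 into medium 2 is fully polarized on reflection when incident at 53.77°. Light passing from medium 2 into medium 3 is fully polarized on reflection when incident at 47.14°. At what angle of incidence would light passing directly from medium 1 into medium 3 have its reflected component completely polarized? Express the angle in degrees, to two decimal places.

Each Brewster angle gives a ratio: n₂/n₁ = tan 53.77° = 1.3648, n₃/n₂ = tan 47.14° = 1.0776.
So n₃/n₁ = (n₂/n₁)(n₃/n₂) = 1.3648 × 1.0776 = 1.4708.
θ_B(1→3) = arctan(1.4708) = 55.79°.

θ_B ≈ 55.79°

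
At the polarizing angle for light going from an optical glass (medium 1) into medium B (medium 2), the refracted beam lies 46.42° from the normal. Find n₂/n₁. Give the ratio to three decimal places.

At Brewster incidence θ_B = 90° − θ_t = 90° − 46.42° = 43.58°.
tan θ_B = n₂/n₁, so n₂/n₁ = tan 43.58° = 0.952.

n₂/n₁ ≈ 0.952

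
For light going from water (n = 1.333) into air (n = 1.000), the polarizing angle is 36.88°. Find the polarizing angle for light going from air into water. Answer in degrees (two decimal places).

θ_B' ≈ 53.12°

Reversing the direction swaps n₁ and n₂, so tan θ_B' = 1/tan θ_B and θ_B' = 90° − θ_B.
Hence θ_B' = 90° − 36.88° = 53.12°.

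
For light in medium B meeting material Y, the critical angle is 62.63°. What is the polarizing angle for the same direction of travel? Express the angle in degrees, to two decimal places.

θ_B ≈ 41.61°

n₂/n₁ = sin θ_c = sin 62.63° = 0.8881.
tan θ_B equals the same ratio, so θ_B = arctan(0.8881) = 41.61°.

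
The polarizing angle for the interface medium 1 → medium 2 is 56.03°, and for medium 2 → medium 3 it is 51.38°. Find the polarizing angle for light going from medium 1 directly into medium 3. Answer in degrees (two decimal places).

θ_B ≈ 61.71°

n₂/n₁ = tan 56.03° = 1.4842 and n₃/n₂ = tan 51.38° = 1.2518.
Multiplying, n₃/n₁ = 1.4842 × 1.2518 = 1.8579, and θ_B(1→3) = arctan 1.8579 = 61.71°.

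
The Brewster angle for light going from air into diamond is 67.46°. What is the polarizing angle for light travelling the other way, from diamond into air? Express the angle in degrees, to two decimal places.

θ_B' ≈ 22.54°

The two Brewster angles are complementary: θ_B' = 90° − θ_B = 90° − 67.46° = 22.54°.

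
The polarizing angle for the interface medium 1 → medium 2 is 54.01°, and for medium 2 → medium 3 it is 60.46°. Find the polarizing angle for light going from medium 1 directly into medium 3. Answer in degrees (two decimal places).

θ_B ≈ 67.63°

n₂/n₁ = tan 54.01° = 1.3769 and n₃/n₂ = tan 60.46° = 1.7646.
n₃/n₁ = 2.4297. Then tan θ_B(1→3) = n₃/n₁, so θ_B(1→3) = arctan(2.4297) = 67.63°.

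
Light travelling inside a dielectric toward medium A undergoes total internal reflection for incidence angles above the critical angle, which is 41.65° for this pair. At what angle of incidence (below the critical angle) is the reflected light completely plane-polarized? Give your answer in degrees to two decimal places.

θ_B ≈ 33.61°

sin θ_c = n₂/n₁, so n₂/n₁ = sin 41.65° = 0.6646.
Brewster: tan θ_B = n₂/n₁ = 0.6646.
θ_B = arctan(0.6646) = 33.61°.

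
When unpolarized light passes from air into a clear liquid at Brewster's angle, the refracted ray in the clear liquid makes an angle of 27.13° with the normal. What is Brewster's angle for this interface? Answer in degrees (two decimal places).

Since the reflected and refracted rays are at right angles at the polarizing angle, θ_B + θ_t = 90°.
So θ_B = 90° − θ_t = 90° − 27.13° = 62.87°.

θ_B ≈ 62.87°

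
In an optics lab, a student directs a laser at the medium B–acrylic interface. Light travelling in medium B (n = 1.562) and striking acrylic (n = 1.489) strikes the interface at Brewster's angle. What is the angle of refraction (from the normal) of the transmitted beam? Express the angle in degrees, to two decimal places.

First find Brewster's angle: tan θ_B = 1.489/1.562 = 0.9533, giving θ_B = 43.63°.
Since θ_B + θ_t = 90° at Brewster incidence, θ_t = 90° − 43.63° = 46.37°.

θ_t ≈ 46.37°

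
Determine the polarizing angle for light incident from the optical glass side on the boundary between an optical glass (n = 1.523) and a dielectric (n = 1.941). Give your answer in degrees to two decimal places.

Brewster's condition: tan θ_B = n₂/n₁ = 1.941/1.523 = 1.2745.
θ_B = arctan(1.2745) = 51.88°.

θ_B ≈ 51.88°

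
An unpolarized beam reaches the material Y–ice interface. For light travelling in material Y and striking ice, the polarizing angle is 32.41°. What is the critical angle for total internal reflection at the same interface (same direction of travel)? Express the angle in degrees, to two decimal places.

θ_c ≈ 39.41°

From Brewster, n₂/n₁ = tan θ_B = tan 32.41° = 0.6349.
Then sin θ_c = n₂/n₁ = 0.6349, so θ_c = arcsin 0.6349 = 39.41°.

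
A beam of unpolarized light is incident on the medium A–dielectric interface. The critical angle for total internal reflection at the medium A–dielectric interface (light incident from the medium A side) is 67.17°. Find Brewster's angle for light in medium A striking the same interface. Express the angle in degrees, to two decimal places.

sin θ_c = n₂/n₁, so n₂/n₁ = sin 67.17° = 0.9217.
Brewster: tan θ_B = n₂/n₁ = 0.9217.
θ_B = arctan(0.9217) = 42.67°.

θ_B ≈ 42.67°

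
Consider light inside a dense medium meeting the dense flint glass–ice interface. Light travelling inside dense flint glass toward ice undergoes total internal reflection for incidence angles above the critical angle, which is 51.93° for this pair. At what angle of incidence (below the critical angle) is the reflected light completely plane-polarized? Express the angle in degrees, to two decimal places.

θ_B ≈ 38.21°

sin θ_c = n₂/n₁, so n₂/n₁ = sin 51.93° = 0.7873.
Brewster: tan θ_B = n₂/n₁ = 0.7873.
θ_B = arctan(0.7873) = 38.21°.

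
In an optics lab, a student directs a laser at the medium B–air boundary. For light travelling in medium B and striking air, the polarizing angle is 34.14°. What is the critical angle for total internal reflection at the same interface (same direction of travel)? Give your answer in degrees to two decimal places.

n₂/n₁ = tan 34.14° = 0.6781; the critical angle satisfies sin θ_c = n₂/n₁.
θ_c = arcsin(0.6781) = 42.69°.

θ_c ≈ 42.69°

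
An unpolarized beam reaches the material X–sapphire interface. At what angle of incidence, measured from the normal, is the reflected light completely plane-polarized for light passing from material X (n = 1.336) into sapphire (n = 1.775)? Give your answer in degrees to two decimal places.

At Brewster's angle the reflected and refracted rays are perpendicular, which with Snell's law gives tan θ_B = n₂/n₁.
Brewster's condition: tan θ_B = n₂/n₁ = 1.775/1.336 = 1.3286. Taking the arctangent, θ_B = 53.03°.

θ_B ≈ 53.03°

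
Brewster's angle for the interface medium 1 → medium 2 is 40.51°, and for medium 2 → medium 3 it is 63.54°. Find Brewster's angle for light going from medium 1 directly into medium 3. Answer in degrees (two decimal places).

θ_B ≈ 59.78°

tan θ_B(1→2) = n₂/n₁ = tan 40.51° = 0.8544.
tan θ_B(2→3) = n₃/n₂ = tan 63.54° = 2.0092.
Multiplying, n₃/n₁ = 0.8544 × 2.0092 = 1.7166, and θ_B(1→3) = arctan 1.7166 = 59.78°.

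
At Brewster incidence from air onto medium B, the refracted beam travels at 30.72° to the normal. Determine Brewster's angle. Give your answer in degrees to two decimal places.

θ_B ≈ 59.28°

Brewster's condition makes the reflected and refracted beams perpendicular: θ_B + θ_t = 90°.
θ_B = 90° − 30.72° = 59.28°.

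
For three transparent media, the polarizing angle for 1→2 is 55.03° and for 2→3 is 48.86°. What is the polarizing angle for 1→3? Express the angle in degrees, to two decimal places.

Each Brewster angle gives a ratio: n₂/n₁ = tan 55.03° = 1.4297, n₃/n₂ = tan 48.86° = 1.1447.
n₃/n₁ = 1.6366. Then tan θ_B(1→3) = n₃/n₁, so θ_B(1→3) = arctan(1.6366) = 58.57°.

θ_B ≈ 58.57°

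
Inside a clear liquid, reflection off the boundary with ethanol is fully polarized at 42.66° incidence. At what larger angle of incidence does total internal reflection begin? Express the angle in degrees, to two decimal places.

θ_c ≈ 67.14°

n₂/n₁ = tan 42.66° = 0.9215; the critical angle satisfies sin θ_c = n₂/n₁.
θ_c = arcsin(0.9215) = 67.14°.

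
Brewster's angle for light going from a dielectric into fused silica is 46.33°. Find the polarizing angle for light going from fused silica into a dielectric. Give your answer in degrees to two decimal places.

θ_B' ≈ 43.67°

The two Brewster angles are complementary: θ_B' = 90° − θ_B = 90° − 46.33° = 43.67°.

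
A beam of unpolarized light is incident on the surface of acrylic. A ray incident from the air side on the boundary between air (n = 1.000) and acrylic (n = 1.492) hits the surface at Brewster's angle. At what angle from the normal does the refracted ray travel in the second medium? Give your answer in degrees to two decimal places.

θ_t ≈ 33.83°

First find Brewster's angle: tan θ_B = 1.492/1.000 = 1.4920, giving θ_B = 56.17°.
The refracted ray is perpendicular to the reflected ray, so θ_t = 90° − θ_B = 33.83°.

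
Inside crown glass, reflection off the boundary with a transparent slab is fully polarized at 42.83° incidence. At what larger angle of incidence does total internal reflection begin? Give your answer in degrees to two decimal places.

tan θ_B = n₂/n₁ = tan 42.83° = 0.9270.
Total internal reflection: sin θ_c = n₂/n₁ = 0.9270.
θ_c = arcsin(0.9270) = 67.97°.

θ_c ≈ 67.97°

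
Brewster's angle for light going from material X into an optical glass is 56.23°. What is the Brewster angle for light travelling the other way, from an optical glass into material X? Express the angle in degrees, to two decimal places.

θ_B' ≈ 33.77°

tan θ_B' = n₁/n₂ = 1/tan θ_B, so θ_B' = 90° − θ_B.
θ_B' = 90° − 56.23° = 33.77°.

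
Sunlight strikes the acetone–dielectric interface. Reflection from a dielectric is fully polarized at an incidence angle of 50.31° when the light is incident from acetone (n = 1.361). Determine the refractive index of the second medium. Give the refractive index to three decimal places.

n ≈ 1.640

At Brewster's angle, tan θ_B = n₂/n₁ with n₁ on the incident side (acetone) and n₂ on the transmitted side (a dielectric).
n₂ = n₁ tan θ_B = 1.361 × tan 50.31° = 1.640.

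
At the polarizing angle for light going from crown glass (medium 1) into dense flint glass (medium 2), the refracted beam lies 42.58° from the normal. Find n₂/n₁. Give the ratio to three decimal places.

n₂/n₁ ≈ 1.088

At Brewster incidence θ_B = 90° − θ_t = 90° − 42.58° = 47.42°.
tan θ_B = n₂/n₁, so n₂/n₁ = tan 47.42° = 1.088.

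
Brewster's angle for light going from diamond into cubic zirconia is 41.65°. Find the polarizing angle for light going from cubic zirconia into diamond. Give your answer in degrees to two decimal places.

tan θ_B' = n₁/n₂ = 1/tan θ_B, so θ_B' = 90° − θ_B.
θ_B' = 90° − 41.65° = 48.35°.

θ_B' ≈ 48.35°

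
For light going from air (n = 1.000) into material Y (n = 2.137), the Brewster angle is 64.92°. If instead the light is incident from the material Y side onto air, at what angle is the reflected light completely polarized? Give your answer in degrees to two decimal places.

θ_B' ≈ 25.08°

The two Brewster angles are complementary: θ_B' = 90° − θ_B = 90° − 64.92° = 25.08°.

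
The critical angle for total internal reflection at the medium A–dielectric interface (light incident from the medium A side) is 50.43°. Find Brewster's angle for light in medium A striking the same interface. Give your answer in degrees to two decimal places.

θ_B ≈ 37.63°

sin θ_c = n₂/n₁, so n₂/n₁ = sin 50.43° = 0.7708.
Brewster: tan θ_B = n₂/n₁ = 0.7708.
θ_B = arctan(0.7708) = 37.63°.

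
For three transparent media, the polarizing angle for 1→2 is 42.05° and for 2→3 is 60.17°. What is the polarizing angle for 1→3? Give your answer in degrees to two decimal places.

tan θ_B(1→2) = n₂/n₁ = tan 42.05° = 0.9020.
tan θ_B(2→3) = n₃/n₂ = tan 60.17° = 1.7440.
Multiplying, n₃/n₁ = 0.9020 × 1.7440 = 1.5730, and θ_B(1→3) = arctan 1.5730 = 57.56°.

θ_B ≈ 57.56°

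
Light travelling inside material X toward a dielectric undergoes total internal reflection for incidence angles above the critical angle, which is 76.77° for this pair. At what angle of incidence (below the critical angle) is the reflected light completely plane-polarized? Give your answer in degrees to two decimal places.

θ_B ≈ 44.23°

n₂/n₁ = sin θ_c = sin 76.77° = 0.9735.
tan θ_B equals the same ratio, so θ_B = arctan(0.9735) = 44.23°.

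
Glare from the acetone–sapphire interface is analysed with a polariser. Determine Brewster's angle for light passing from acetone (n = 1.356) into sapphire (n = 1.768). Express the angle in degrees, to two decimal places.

The reflected p-component vanishes when tan θ_B = n₂/n₁.
Brewster's condition: tan θ_B = n₂/n₁ = 1.768/1.356 = 1.3038. Taking the arctangent, θ_B = 52.51°.

θ_B ≈ 52.51°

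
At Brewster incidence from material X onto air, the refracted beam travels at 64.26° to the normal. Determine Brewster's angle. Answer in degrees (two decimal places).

θ_B ≈ 25.74°

Since the reflected and refracted rays are at right angles at the polarizing angle, θ_B + θ_t = 90°.
So θ_B = 90° − θ_t = 90° − 64.26° = 25.74°.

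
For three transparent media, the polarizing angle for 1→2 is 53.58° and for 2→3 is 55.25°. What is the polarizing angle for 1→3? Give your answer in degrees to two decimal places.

n₂/n₁ = tan 53.58° = 1.3554 and n₃/n₂ = tan 55.25° = 1.4415.
n₃/n₁ = 1.9538. Then tan θ_B(1→3) = n₃/n₁, so θ_B(1→3) = arctan(1.9538) = 62.90°.

θ_B ≈ 62.90°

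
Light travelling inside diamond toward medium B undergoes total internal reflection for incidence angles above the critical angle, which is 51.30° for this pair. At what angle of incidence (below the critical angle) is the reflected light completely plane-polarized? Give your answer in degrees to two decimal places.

n₂/n₁ = sin θ_c = sin 51.30° = 0.7804.
tan θ_B equals the same ratio, so θ_B = arctan(0.7804) = 37.97°.

θ_B ≈ 37.97°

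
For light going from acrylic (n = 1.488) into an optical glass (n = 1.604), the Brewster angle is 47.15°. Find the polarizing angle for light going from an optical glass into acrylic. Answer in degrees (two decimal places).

θ_B' ≈ 42.85°

The two Brewster angles are complementary: θ_B' = 90° − θ_B = 90° − 47.15° = 42.85°.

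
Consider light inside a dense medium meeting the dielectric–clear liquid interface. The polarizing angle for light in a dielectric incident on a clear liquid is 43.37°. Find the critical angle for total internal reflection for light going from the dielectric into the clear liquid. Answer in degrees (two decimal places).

θ_c ≈ 70.85°

From Brewster, n₂/n₁ = tan θ_B = tan 43.37° = 0.9447.
Then sin θ_c = n₂/n₁ = 0.9447, so θ_c = arcsin 0.9447 = 70.85°.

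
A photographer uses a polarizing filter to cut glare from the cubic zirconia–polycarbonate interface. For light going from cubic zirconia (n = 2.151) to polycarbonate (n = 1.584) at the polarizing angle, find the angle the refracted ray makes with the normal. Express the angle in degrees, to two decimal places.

θ_t ≈ 53.63°

θ_B = arctan(n₂/n₁) = arctan(1.584/2.151) = 36.37°.
Since θ_B + θ_t = 90° at Brewster incidence, θ_t = 90° − 36.37° = 53.63°.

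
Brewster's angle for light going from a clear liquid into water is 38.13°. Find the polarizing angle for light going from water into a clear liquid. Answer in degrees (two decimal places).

tan θ_B' = n₁/n₂ = 1/tan θ_B, so θ_B' = 90° − θ_B.
θ_B' = 90° − 38.13° = 51.87°.

θ_B' ≈ 51.87°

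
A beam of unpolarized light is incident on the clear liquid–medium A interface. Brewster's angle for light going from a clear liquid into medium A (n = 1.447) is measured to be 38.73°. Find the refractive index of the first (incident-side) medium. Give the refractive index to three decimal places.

n ≈ 1.804

Brewster's law: tan θ_B = n₂/n₁ (light incident in a clear liquid, refracted into medium A).
n₁ = n₂ / tan θ_B = 1.447 / tan 38.73° = 1.804.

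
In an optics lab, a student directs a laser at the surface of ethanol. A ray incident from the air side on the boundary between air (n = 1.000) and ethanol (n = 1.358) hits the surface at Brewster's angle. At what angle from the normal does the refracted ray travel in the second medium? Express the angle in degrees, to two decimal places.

θ_t ≈ 36.37°

First find Brewster's angle: tan θ_B = 1.358/1.000 = 1.3580, giving θ_B = 53.63°.
Since θ_B + θ_t = 90° at Brewster incidence, θ_t = 90° − 53.63° = 36.37°.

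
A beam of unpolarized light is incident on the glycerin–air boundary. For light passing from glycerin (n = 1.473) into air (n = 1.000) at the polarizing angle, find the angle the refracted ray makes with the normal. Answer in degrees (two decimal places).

θ_B = arctan(n₂/n₁) = arctan(1.000/1.473) = 34.17°.
At Brewster's angle the reflected and refracted rays are perpendicular, so θ_t = 90° − θ_B = 90° − 34.17° = 55.83°.

θ_t ≈ 55.83°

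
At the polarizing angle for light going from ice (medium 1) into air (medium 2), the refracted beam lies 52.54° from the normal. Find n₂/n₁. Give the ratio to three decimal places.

n₂/n₁ ≈ 0.766

θ_B + θ_t = 90°, so θ_B = 90° − 52.54° = 37.46°.
tan θ_B = n₂/n₁, so n₂/n₁ = tan 37.46° = 0.766.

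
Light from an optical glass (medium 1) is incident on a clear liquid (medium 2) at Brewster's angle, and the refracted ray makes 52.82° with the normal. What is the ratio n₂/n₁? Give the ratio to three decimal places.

θ_B + θ_t = 90°, so θ_B = 90° − 52.82° = 37.18°.
tan θ_B = n₂/n₁, so n₂/n₁ = tan 37.18° = 0.758.

n₂/n₁ ≈ 0.758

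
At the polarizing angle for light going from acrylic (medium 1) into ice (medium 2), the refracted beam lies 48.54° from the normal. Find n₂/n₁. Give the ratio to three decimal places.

θ_B + θ_t = 90°, so θ_B = 90° − 48.54° = 41.46°.
tan θ_B = n₂/n₁, so n₂/n₁ = tan 41.46° = 0.883.

n₂/n₁ ≈ 0.883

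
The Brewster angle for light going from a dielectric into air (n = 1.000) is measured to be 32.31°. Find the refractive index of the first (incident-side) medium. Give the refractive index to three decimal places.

n ≈ 1.581

Full polarization of the reflected beam means tan θ_B = n₂/n₁, where n₁ is the incident medium (a dielectric).
n₁ = n₂ / tan θ_B = 1.000 / tan 32.31° = 1.581.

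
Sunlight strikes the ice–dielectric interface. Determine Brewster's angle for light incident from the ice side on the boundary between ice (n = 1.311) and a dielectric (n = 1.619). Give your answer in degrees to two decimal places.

θ_B ≈ 51.00°

Here n₂/n₁ = 1.619/1.311 = 1.2349, and Brewster's law gives tan θ_B = n₂/n₁.
θ_B = arctan(1.2349) = 51.00°.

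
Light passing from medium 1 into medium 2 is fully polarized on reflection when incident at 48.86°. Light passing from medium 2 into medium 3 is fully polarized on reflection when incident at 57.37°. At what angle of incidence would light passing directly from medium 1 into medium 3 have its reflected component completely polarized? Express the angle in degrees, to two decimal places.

Each Brewster angle gives a ratio: n₂/n₁ = tan 48.86° = 1.1447, n₃/n₂ = tan 57.37° = 1.5619.
n₃/n₁ = 1.7879. Then tan θ_B(1→3) = n₃/n₁, so θ_B(1→3) = arctan(1.7879) = 60.78°.

θ_B ≈ 60.78°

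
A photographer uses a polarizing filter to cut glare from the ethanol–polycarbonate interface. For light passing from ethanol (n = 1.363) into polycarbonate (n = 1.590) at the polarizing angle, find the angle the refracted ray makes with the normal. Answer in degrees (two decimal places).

tan θ_B = n₂/n₁ = 1.590/1.363 = 1.1665, so θ_B = 49.40°.
The refracted ray is perpendicular to the reflected ray, so θ_t = 90° − θ_B = 40.60°.

θ_t ≈ 40.60°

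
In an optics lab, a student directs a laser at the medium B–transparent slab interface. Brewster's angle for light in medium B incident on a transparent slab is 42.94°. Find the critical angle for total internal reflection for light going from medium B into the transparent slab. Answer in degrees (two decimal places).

θ_c ≈ 68.52°

From Brewster, n₂/n₁ = tan θ_B = tan 42.94° = 0.9306.
Then sin θ_c = n₂/n₁ = 0.9306, so θ_c = arcsin 0.9306 = 68.52°.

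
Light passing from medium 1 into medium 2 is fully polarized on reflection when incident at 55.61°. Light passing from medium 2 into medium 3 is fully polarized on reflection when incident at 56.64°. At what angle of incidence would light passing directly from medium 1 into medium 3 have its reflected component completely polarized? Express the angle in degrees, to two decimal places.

Each Brewster angle gives a ratio: n₂/n₁ = tan 55.61° = 1.4610, n₃/n₂ = tan 56.64° = 1.5189.
n₃/n₁ = 2.2191. Then tan θ_B(1→3) = n₃/n₁, so θ_B(1→3) = arctan(2.2191) = 65.74°.

θ_B ≈ 65.74°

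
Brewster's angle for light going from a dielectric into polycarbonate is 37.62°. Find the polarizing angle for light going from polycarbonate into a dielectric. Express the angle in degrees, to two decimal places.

tan θ_B' = n₁/n₂ = 1/tan θ_B, so θ_B' = 90° − θ_B.
θ_B' = 90° − 37.62° = 52.38°.

θ_B' ≈ 52.38°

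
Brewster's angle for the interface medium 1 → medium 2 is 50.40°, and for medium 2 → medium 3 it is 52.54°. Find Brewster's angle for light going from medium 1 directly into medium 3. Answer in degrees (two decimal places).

Each Brewster angle gives a ratio: n₂/n₁ = tan 50.40° = 1.2088, n₃/n₂ = tan 52.54° = 1.3051.
n₃/n₁ = 1.5776. Then tan θ_B(1→3) = n₃/n₁, so θ_B(1→3) = arctan(1.5776) = 57.63°.

θ_B ≈ 57.63°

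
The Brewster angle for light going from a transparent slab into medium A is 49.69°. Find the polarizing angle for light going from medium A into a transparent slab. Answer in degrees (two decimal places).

tan θ_B' = n₁/n₂ = 1/tan θ_B, so θ_B' = 90° − θ_B.
θ_B' = 90° − 49.69° = 40.31°.

θ_B' ≈ 40.31°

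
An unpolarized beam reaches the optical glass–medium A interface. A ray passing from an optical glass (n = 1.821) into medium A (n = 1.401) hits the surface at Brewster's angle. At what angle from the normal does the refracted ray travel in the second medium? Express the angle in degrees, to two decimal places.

First find Brewster's angle: tan θ_B = 1.401/1.821 = 0.7694, giving θ_B = 37.57°.
At Brewster's angle the reflected and refracted rays are perpendicular, so θ_t = 90° − θ_B = 90° − 37.57° = 52.43°.

θ_t ≈ 52.43°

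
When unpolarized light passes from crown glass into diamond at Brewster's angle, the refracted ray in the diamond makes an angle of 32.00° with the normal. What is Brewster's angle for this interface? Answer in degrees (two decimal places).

θ_B ≈ 58.00°

At Brewster's angle the reflected and refracted rays are perpendicular, so θ_B + θ_t = 90°.
So θ_B = 90° − θ_t = 90° − 32.00° = 58.00°.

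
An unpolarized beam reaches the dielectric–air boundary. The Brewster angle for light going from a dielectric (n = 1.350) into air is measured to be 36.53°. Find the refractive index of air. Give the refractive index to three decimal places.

Full polarization of the reflected beam means tan θ_B = n₂/n₁, where n₁ is the incident medium (a dielectric).
n₂ = n₁ tan θ_B = 1.350 × tan 36.53° = 1.000.

n ≈ 1.000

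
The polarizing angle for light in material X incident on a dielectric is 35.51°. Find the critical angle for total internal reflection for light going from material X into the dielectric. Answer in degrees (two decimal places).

n₂/n₁ = tan 35.51° = 0.7136; the critical angle satisfies sin θ_c = n₂/n₁.
θ_c = arcsin(0.7136) = 45.53°.

θ_c ≈ 45.53°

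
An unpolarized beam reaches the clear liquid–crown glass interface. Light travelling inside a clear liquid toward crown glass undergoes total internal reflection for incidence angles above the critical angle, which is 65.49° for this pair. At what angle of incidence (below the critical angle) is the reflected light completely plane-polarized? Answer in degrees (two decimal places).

sin θ_c = n₂/n₁, so n₂/n₁ = sin 65.49° = 0.9099.
Brewster: tan θ_B = n₂/n₁ = 0.9099.
θ_B = arctan(0.9099) = 42.30°.

θ_B ≈ 42.30°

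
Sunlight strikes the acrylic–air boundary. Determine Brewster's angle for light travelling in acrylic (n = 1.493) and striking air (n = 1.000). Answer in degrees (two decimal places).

Brewster's condition: tan θ_B = n₂/n₁ = 1.000/1.493 = 0.6698.
So θ_B = arctan 0.6698 = 33.81°.

θ_B ≈ 33.81°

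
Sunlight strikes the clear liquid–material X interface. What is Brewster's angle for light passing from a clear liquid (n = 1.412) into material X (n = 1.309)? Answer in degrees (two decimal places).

θ_B ≈ 42.83°

tan θ_B = n₂/n₁ = 1.309/1.412 = 0.9271.
θ_B = arctan(0.9271) = 42.83°.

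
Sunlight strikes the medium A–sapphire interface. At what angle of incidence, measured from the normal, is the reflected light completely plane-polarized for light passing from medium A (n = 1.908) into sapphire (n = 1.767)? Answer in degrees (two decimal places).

θ_B ≈ 42.80°

At Brewster's angle the reflected and refracted rays are perpendicular, which with Snell's law gives tan θ_B = n₂/n₁.
Here n₂/n₁ = 1.767/1.908 = 0.9261, and Brewster's law gives tan θ_B = n₂/n₁. Taking the arctangent, θ_B = 42.80°.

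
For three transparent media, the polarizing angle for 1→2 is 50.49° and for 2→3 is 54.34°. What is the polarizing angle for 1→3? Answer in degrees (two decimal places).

Each Brewster angle gives a ratio: n₂/n₁ = tan 50.49° = 1.2127, n₃/n₂ = tan 54.34° = 1.3937.
n₃/n₁ = 1.6901. Then tan θ_B(1→3) = n₃/n₁, so θ_B(1→3) = arctan(1.6901) = 59.39°.

θ_B ≈ 59.39°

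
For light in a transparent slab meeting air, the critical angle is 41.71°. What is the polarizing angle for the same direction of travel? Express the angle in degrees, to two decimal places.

sin θ_c = n₂/n₁, so n₂/n₁ = sin 41.71° = 0.6654.
Brewster: tan θ_B = n₂/n₁ = 0.6654.
θ_B = arctan(0.6654) = 33.64°.

θ_B ≈ 33.64°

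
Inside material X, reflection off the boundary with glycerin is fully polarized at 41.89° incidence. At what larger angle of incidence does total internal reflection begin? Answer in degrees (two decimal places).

From Brewster, n₂/n₁ = tan θ_B = tan 41.89° = 0.8969.
Then sin θ_c = n₂/n₁ = 0.8969, so θ_c = arcsin 0.8969 = 63.76°.

θ_c ≈ 63.76°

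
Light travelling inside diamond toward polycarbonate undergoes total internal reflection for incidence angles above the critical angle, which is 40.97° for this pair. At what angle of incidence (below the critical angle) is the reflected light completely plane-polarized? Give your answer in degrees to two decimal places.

θ_B ≈ 33.25°

At the critical angle sin θ_c = n₂/n₁, giving n₂/n₁ = sin 40.97° = 0.6557.
Then tan θ_B = n₂/n₁ = 0.6557, so θ_B = arctan 0.6557 = 33.25°.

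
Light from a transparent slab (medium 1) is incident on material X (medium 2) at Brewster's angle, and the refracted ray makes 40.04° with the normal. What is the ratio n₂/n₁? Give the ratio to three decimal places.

At Brewster incidence θ_B = 90° − θ_t = 90° − 40.04° = 49.96°.
tan θ_B = n₂/n₁, so n₂/n₁ = tan 49.96° = 1.190.

n₂/n₁ ≈ 1.190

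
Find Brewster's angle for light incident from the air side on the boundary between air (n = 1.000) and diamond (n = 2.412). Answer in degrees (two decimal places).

Brewster's condition: tan θ_B = n₂/n₁ = 2.412/1.000 = 2.4120. Taking the arctangent, θ_B = 67.48°.

θ_B ≈ 67.48°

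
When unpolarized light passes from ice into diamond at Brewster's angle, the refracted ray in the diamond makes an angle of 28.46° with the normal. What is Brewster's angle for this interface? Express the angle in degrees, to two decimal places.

At Brewster's angle the reflected and refracted rays are perpendicular, so θ_B + θ_t = 90°.
θ_B = 90° − 28.46° = 61.54°.

θ_B ≈ 61.54°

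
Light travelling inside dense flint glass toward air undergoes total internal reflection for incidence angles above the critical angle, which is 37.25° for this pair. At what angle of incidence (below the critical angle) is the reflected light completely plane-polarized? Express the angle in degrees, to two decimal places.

At the critical angle sin θ_c = n₂/n₁, giving n₂/n₁ = sin 37.25° = 0.6053.
Then tan θ_B = n₂/n₁ = 0.6053, so θ_B = arctan 0.6053 = 31.19°.

θ_B ≈ 31.19°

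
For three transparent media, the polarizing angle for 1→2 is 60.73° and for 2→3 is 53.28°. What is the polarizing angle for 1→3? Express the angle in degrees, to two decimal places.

θ_B ≈ 67.31°

Each Brewster angle gives a ratio: n₂/n₁ = tan 60.73° = 1.7842, n₃/n₂ = tan 53.28° = 1.3406.
n₃/n₁ = 2.3919. Then tan θ_B(1→3) = n₃/n₁, so θ_B(1→3) = arctan(2.3919) = 67.31°.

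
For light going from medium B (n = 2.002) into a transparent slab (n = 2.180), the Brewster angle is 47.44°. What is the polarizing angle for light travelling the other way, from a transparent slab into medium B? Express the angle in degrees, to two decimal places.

θ_B' ≈ 42.56°

Reversing the direction swaps n₁ and n₂, so tan θ_B' = 1/tan θ_B and θ_B' = 90° − θ_B.
Hence θ_B' = 90° − 47.44° = 42.56°.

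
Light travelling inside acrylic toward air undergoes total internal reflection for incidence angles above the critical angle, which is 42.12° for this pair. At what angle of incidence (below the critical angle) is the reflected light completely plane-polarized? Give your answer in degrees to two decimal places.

θ_B ≈ 33.85°

sin θ_c = n₂/n₁, so n₂/n₁ = sin 42.12° = 0.6707.
Brewster: tan θ_B = n₂/n₁ = 0.6707.
θ_B = arctan(0.6707) = 33.85°.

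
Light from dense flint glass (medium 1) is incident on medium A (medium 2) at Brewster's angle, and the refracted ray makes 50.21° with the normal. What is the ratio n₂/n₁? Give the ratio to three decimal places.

n₂/n₁ ≈ 0.833

At Brewster incidence θ_B = 90° − θ_t = 90° − 50.21° = 39.79°.
tan θ_B = n₂/n₁, so n₂/n₁ = tan 39.79° = 0.833.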